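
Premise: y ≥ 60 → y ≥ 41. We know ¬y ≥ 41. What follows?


Modus tollens: P → Q, ¬Q ⊢ ¬P
P: y ≥ 60
Q: y ≥ 41
We have P → Q and Q is false.
By modus tollens, P must be false.

It is not the case that y ≥ 60


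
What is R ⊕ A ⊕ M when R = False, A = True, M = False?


R = False, A = True, M = False
Step 1: R ⊕ A = False XOR True = True
Step 2: True ⊕ M = True XOR False = True
XOR is true when an odd number of operands are true.

True


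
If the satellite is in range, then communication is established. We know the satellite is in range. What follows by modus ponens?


Modus ponens: P → Q, P ⊢ Q
P: the satellite is in range
Q: communication is established
We have P → Q and P is true.
By modus ponens, Q must be true.

Communication is established


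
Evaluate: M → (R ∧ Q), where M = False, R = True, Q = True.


M = False, R = True, Q = True
Step 1: R ∧ Q = True AND True = True
Step 2: M → (True): false only when M=True and consequent=False.
Result: True

True


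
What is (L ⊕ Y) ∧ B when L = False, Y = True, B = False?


L = False, Y = True, B = False
Step 1: L ⊕ Y = False XOR True = True
Step 2: True ∧ B = True AND False = False
XOR true when exactly one of L,Y is true; then AND with B.

False


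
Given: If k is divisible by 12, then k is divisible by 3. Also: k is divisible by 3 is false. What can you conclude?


Modus tollens: P → Q, ¬Q ⊢ ¬P
P: k is divisible by 12
Q: k is divisible by 3
We have P → Q and Q is false.
By modus tollens, P must be false.

It is not the case that k is divisible by 12


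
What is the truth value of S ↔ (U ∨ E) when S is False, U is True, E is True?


S = False, U = True, E = True
Step 1: U ∨ E = True OR True = True
Step 2: S ↔ (True): true when both sides have same truth value.
Result: False ↔ True = False

False


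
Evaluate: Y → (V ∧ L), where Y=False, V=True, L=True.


Y = False, V = True, L = True
Expression: Y → (V ∧ L)
Step 1: V ∧ L = True AND True = True
Step 2: Y → (True) = False → True = True

True


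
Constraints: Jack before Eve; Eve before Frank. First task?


Constraints: Jack before Eve; Eve before Frank
The first task can have nothing scheduled before it, so it must never appear on the right of a 'before'.
Tasks appearing after some 'before': Eve, Frank.
The only task not in that list is Jack → it is first.

Jack


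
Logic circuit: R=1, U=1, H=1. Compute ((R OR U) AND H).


R OR U = 1|1 = 1
1 AND 1 = 1

1


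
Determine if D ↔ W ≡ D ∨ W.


Expression 1: D ↔ W
Expression 2: D ∨ W
Truth table (D W | Expr1 Expr2):
  T T |   T     T
  T F |   F     T   ← differ
  F T |   F     T   ← differ
  F F |   T     F   ← differ
Counterexample: D=T, W=F gives Expr1 = F but Expr2 = T, so the expressions are NOT logically equivalent.

No


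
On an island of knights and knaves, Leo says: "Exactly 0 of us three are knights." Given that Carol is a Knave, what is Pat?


Leo claims exactly 0 knights among Leo, Carol, Pat.
Given: Carol is a Knave.

Case 1: Leo is a Knight (tells truth)
  Then exactly 0 of the three are knights.
  Counting Leo, Carol: 1 knight(s) so far. Need -1 more → impossible.
Case 2: Leo is a Knave (lies)
  Then the count is NOT 0.
  If Pat = Knave, count = 0 = 0 → claim would be true, contradicts lie.
  If Pat = Knight, count = 1 ≠ 0 → lie confirmed ✓

Pat is a Knight.

Knight


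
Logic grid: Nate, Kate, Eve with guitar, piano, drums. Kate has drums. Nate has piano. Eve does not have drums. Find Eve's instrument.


From clues:
  Kate → drums
  Nate → piano
By elimination, Eve gets the remaining.

guitar


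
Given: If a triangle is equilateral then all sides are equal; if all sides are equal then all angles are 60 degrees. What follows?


Hypothetical syllogism: P → Q, Q → R ⊢ P → R
Premise 1: a triangle is equilateral → all sides are equal
Premise 2: all sides are equal → all angles are 60 degrees
Chain the implications: the middle term (all sides are equal) links the two.
Conclusion: If a triangle is equilateral, then all angles are 60 degrees.

If a triangle is equilateral, then all angles are 60 degrees.


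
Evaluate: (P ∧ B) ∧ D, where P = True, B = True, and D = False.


P = True, B = True, D = False
Step 1: P ∧ B = True AND True = True
Step 2: True ∧ D = True AND False = False
AND is true only when ALL operands are true.

False


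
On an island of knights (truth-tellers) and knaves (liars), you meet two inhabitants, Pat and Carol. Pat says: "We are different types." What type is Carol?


Pat says: "We are different types."
Case 1: Pat is a Knight (truth-teller)
  Statement is true → they ARE different → Carol is a Knave
Case 2: Pat is a Knave (liar)
  Statement is false → they are NOT different → Carol is a Knave
In both cases, Carol is a Knave.

Knave


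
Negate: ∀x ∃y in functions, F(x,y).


Original: ∀x ∃y F(x,y)
Rule: ¬∀→∃, ¬∃→∀, negate predicate.
Negation: ∃x ∀y ¬F(x,y)

∃x ∀y ¬F(x,y)


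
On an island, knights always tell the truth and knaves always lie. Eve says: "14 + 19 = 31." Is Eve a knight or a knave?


Statement: "14 + 19 = 31."
Actual: 14 + 19 = 33
Claimed: 31
Statement is FALSE → Eve lies → Knave

Knave


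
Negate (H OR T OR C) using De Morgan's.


De Morgan's law: ¬(P ∨ Q ∨ R) ≡ ¬P ∧ ¬Q ∧ ¬R
¬(H ∨ T ∨ C) = ¬H ∧ ¬T ∧ ¬C

¬H ∧ ¬T ∧ ¬C


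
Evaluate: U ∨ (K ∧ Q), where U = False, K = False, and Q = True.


U = False, K = False, Q = True
Step 1: K ∧ Q = False AND True = False
Step 2: U ∨ False = False OR False = False
AND evaluated first (higher precedence); then OR applied.

False


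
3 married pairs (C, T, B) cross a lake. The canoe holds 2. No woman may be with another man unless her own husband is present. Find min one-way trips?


Label couples C, T, B (H = husband, W = wife).
Counting alone: 6 people, the canoe carries 2 and someone must bring it back, so each round trip nets at most +1 on the far side until the last crossing → at least 9 trips. The jealousy constraint makes 9 impossible; the shortest valid schedule has 11:
1. WC+WT →  (far: WC,WT; near: HC,HT,HB,WB)
2. WC ←       (far: WT; near: HC,HT,HB,WC,WB)
3. WC+WB →  (far: WC,WT,WB; near: HC,HT,HB)
4. WC ←       (far: WT,WB; near: HC,HT,HB,WC)
5. HT+HB →  (far: HT,WT,HB,WB; near: HC,WC)
6. HT+WT ←  (far: HB,WB; near: HC,WC,HT,WT)
7. HC+HT →  (far: HC,HT,HB,WB; near: WC,WT)
8. WB ←       (far: HC,HT,HB; near: WC,WT,WB)
9. WC+WT →  (far: HC,WC,HT,WT,HB; near: WB)
10. HB ←      (far: HC,WC,HT,WT; near: HB,WB)
11. HB+WB → (far: all six; near: empty)
In every state each wife is either with her husband or with no other man.
Minimum trips = 11

11


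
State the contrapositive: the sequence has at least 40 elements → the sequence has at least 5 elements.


Original: If the sequence has at least 40 elements, then the sequence has at least 5 elements
Contrapositive: If ¬Q, then ¬P
Negate Q: not (the sequence has at least 5 elements)
Negate P: not (the sequence has at least 40 elements)

If not (the sequence has at least 5 elements), then not (the sequence has at least 40 elements).


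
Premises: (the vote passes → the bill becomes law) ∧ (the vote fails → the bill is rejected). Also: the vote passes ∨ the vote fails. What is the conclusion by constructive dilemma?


Constructive dilemma: (P → Q) ∧ (R → S), P ∨ R ⊢ Q ∨ S
Premise 1: the vote passes → the bill becomes law
Premise 2: the vote fails → the bill is rejected
Premise 3: the vote passes ∨ the vote fails
Case 1: Assuming the vote passes, then by Premise 1, the bill becomes law.
Case 2: Assuming the vote fails, then by Premise 2, the bill is rejected.
Since one of the vote passes or the vote fails must hold, we get the bill becomes law or the bill is rejected.

The bill becomes law or the bill is rejected.


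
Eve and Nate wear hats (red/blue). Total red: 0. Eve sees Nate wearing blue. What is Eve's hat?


Total red = 0, Nate = blue
Red accounted for: 0
Remaining for Eve: 0
Eve's hat is blue.

blue


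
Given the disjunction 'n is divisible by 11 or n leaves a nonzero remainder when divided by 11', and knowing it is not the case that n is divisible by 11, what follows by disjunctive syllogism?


Disjunctive syllogism: P ∨ Q, ¬P ⊢ Q
Disjunction: n is divisible by 11 ∨ n leaves a nonzero remainder when divided by 11
We know it is not the case that n is divisible by 11.
By disjunctive syllogism, the other disjunct must be true.

n leaves a nonzero remainder when divided by 11


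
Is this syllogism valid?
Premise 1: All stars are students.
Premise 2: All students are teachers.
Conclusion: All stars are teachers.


Premise 1: All stars are students.
Premise 2: All students are teachers.
Conclusion: All stars are teachers.
Barbara syllogism (AAA-1): All A are B, All B are C → All A are C.
Middle term (students) distributed in premise 2.

Valid


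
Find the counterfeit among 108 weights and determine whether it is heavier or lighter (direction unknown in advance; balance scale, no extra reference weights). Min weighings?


Let n = 108. 216 possibilities (n weights × lighter/heavier); each weighing has 3 outcomes.
Bound for k weighings: say the first weighing puts j weights on each pan. If it tips, the 2j weighed weights remain suspects (each with a known direction) and k-1 weighings give 3^(k-1) outcomes; 3^(k-1) is odd, so 2j ≤ 3^(k-1) - 1. If it balances, the n - 2j unweighed weights remain with direction unknown: 2(n - 2j) ≤ 3^(k-1) - 1 by the same parity argument. Adding, n ≤ (3^(k-1) - 1) + (3^(k-1) - 1)/2 = (3^k - 3)/2, and the classical three-group strategy achieves this (3 weights in 2 weighings, 12 in 3, 39 in 4, 120 in 5).
So we need the smallest k with (3^k - 3)/2 ≥ 108.
k = 4: (3^4 - 3)/2 = 39 < 108 ✗
k = 5: (3^5 - 3)/2 = 120 ≥ 108 ✓

5


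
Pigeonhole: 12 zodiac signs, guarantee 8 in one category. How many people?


Pigeonhole: to guarantee k in one of n categories, need (k-1)×n + 1.
k = 8, n = 12
Minimum = (8-1) × 12 + 1 = 7 × 12 + 1

85


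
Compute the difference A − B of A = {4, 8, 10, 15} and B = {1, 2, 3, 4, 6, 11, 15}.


A = {4, 8, 10, 15}
B = {1, 2, 3, 4, 6, 11, 15}
Operation: difference A − B
In A but not B: 8, 10

{8, 10}


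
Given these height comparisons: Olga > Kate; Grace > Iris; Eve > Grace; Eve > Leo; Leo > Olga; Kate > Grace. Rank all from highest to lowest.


Constraints: Olga > Kate; Grace > Iris; Eve > Grace; Eve > Leo; Leo > Olga; Kate > Grace
Method: at each step, the next-highest is the one remaining person who never appears on the smaller side of a constraint between remaining people.
  Step 1: remaining {Grace, Olga, Eve, Kate, Leo, Iris}; on the smaller side: {Grace, Olga, Kate, Leo, Iris} → Eve is next (Eve > Grace; Eve > Leo).
  Step 2: remaining {Grace, Olga, Kate, Leo, Iris}; on the smaller side: {Grace, Olga, Kate, Iris} → Leo is next (Leo > Olga).
  Step 3: remaining {Grace, Olga, Kate, Iris}; on the smaller side: {Grace, Kate, Iris} → Olga is next (Olga > Kate).
  Step 4: remaining {Grace, Kate, Iris}; on the smaller side: {Grace, Iris} → Kate is next (Kate > Grace).
  Step 5: remaining {Grace, Iris}; on the smaller side: {Iris} → Grace is next (Grace > Iris).
  Step 6: only Iris remains → lowest.
Final ranking (highest to lowest):

Eve > Leo > Olga > Kate > Grace > Iris


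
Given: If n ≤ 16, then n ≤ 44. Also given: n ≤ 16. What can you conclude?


Modus ponens: P → Q, P ⊢ Q
P: n ≤ 16
Q: n ≤ 44
We have P → Q and P is true.
By modus ponens, Q must be true.

n ≤ 44


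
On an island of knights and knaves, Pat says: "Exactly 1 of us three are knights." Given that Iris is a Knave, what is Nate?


Pat claims exactly 1 knights among Pat, Iris, Nate.
Given: Iris is a Knave.

Case 1: Pat is a Knight (tells truth)
  Then exactly 1 of the three are knights.
  Counting Pat, Iris: 1 knight(s) so far. Need 0 more → Nate = Knave.
Case 2: Pat is a Knave (lies)
  Then the count is NOT 1.
  If Nate = Knight, count = 1 = 1 → claim would be true, contradicts lie.
  If Nate = Knave, count = 0 ≠ 1 → lie confirmed ✓

Nate is a Knave.

Knave


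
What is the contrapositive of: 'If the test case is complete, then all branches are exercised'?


Original: If the test case is complete, then all branches are exercised
Contrapositive: If ¬Q, then ¬P
Negate Q: not (all branches are exercised)
Negate P: not (the test case is complete)

If not (all branches are exercised), then not (the test case is complete).


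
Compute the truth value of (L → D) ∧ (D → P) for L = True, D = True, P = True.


L = True, D = True, P = True
Step 1: L → D is false only when L=True and D=False. Result: True
Step 2: D → P is false only when D=True and P=False. Result: True
Step 3: True ∧ True = True

True


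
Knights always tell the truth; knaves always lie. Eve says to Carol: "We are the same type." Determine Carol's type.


Eve says: "We are the same type."
Case 1: Eve is a Knight (truth-teller)
  Statement is true → they ARE the same → Carol is also a Knight
Case 2: Eve is a Knave (liar)
  Statement is false → they are NOT the same → Carol is a Knight
In both cases, Carol is a Knight.

Knight


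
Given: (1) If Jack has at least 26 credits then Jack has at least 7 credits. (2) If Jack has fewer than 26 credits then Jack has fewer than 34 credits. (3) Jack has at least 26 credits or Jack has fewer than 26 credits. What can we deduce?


Constructive dilemma: (P → Q) ∧ (R → S), P ∨ R ⊢ Q ∨ S
Premise 1: Jack has at least 26 credits → Jack has at least 7 credits
Premise 2: Jack has fewer than 26 credits → Jack has fewer than 34 credits
Premise 3: Jack has at least 26 credits ∨ Jack has fewer than 26 credits
Case 1: Assuming Jack has at least 26 credits, then by Premise 1, Jack has at least 7 credits.
Case 2: Assuming Jack has fewer than 26 credits, then by Premise 2, Jack has fewer than 34 credits.
Since one of Jack has at least 26 credits or Jack has fewer than 26 credits must hold, we get Jack has at least 7 credits or Jack has fewer than 34 credits.

Jack has at least 7 credits or Jack has fewer than 34 credits.


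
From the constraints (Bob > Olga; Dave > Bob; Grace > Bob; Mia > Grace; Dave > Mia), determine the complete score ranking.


Constraints: Bob > Olga; Dave > Bob; Grace > Bob; Mia > Grace; Dave > Mia
Method: at each step, the next-highest is the one remaining person who never appears on the smaller side of a constraint between remaining people.
  Step 1: remaining {Mia, Grace, Olga, Dave, Bob}; on the smaller side: {Mia, Grace, Olga, Bob} → Dave is next (Dave > Bob; Dave > Mia).
  Step 2: remaining {Mia, Grace, Olga, Bob}; on the smaller side: {Grace, Olga, Bob} → Mia is next (Mia > Grace).
  Step 3: remaining {Grace, Olga, Bob}; on the smaller side: {Olga, Bob} → Grace is next (Grace > Bob).
  Step 4: remaining {Olga, Bob}; on the smaller side: {Olga} → Bob is next (Bob > Olga).
  Step 5: only Olga remains → lowest.
Final ranking (highest to lowest):

Dave > Mia > Grace > Bob > Olga


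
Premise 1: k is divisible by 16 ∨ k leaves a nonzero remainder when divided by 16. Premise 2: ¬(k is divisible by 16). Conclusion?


Disjunctive syllogism: P ∨ Q, ¬P ⊢ Q
Disjunction: k is divisible by 16 ∨ k leaves a nonzero remainder when divided by 16
We know it is not the case that k is divisible by 16.
By disjunctive syllogism, the other disjunct must be true.

k leaves a nonzero remainder when divided by 16


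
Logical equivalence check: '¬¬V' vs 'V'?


Expression 1: ¬¬V
Expression 2: V
Truth table (V | Expr1 Expr2):
  T |   T     T
  F |   F     F
All 2 rows agree, so the expressions are logically equivalent.

Yes


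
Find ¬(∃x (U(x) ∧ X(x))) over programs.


Original: ∃x (U(x) ∧ X(x))
Rule: ¬∀→∃, ¬∃→∀, negate predicate.
Negation: ∀x (¬U(x) ∨ ¬X(x))

∀x (¬U(x) ∨ ¬X(x))


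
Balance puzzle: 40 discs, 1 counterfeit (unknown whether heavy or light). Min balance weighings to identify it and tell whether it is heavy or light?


Let n = 40. 80 possibilities (n discs × lighter/heavier); each weighing has 3 outcomes.
Bound for k weighings: say the first weighing puts j discs on each pan. If it tips, the 2j weighed discs remain suspects (each with a known direction) and k-1 weighings give 3^(k-1) outcomes; 3^(k-1) is odd, so 2j ≤ 3^(k-1) - 1. If it balances, the n - 2j unweighed discs remain with direction unknown: 2(n - 2j) ≤ 3^(k-1) - 1 by the same parity argument. Adding, n ≤ (3^(k-1) - 1) + (3^(k-1) - 1)/2 = (3^k - 3)/2, and the classical three-group strategy achieves this (3 discs in 2 weighings, 12 in 3, 39 in 4, 120 in 5).
So we need the smallest k with (3^k - 3)/2 ≥ 40.
k = 4: (3^4 - 3)/2 = 39 < 40 ✗
k = 5: (3^5 - 3)/2 = 120 ≥ 40 ✓

5


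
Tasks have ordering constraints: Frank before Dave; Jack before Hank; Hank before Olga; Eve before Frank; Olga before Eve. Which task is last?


Constraints: Frank before Dave; Jack before Hank; Hank before Olga; Eve before Frank; Olga before Eve
The last task can have nothing scheduled after it, so it must never appear on the left of a 'before'.
Tasks appearing before some other task: Frank, Jack, Hank, Eve, Olga.
The only task not in that list is Dave → it is last.

Dave


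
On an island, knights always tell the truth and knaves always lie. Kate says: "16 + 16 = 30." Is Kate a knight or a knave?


Statement: "16 + 16 = 30."
Actual: 16 + 16 = 32
Claimed: 30
Statement is FALSE → Kate lies → Knave

Knave


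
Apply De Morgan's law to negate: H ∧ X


De Morgan's law: ¬(P ∧ Q) ≡ ¬P ∨ ¬Q
¬(H ∧ X) = ¬H ∨ ¬X

¬H ∨ ¬X


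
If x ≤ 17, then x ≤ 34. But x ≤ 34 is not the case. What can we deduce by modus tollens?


Modus tollens: P → Q, ¬Q ⊢ ¬P
P: x ≤ 17
Q: x ≤ 34
We have P → Q and Q is false.
By modus tollens, P must be false.

It is not the case that x ≤ 17


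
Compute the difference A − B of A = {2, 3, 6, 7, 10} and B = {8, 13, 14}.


A = {2, 3, 6, 7, 10}
B = {8, 13, 14}
Operation: difference A − B
In A but not B: 2, 3, 6, 7, 10

{2, 3, 6, 7, 10}


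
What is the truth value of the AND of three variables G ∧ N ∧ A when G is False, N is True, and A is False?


G = False, N = True, A = False
Step 1: G ∧ N = False AND True = False
Step 2: (False) ∧ A = (False) AND False = False
AND is true only when ALL operands are true.

False


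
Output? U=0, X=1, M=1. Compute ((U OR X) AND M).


U OR X = 0|1 = 1
1 AND 1 = 1

1


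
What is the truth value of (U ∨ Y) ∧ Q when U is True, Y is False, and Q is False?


U = True, Y = False, Q = False
Step 1: U ∨ Y = True OR False = True
Step 2: True ∧ Q = True AND False = False
OR is true when at least one operand is true; AND requires both.

False


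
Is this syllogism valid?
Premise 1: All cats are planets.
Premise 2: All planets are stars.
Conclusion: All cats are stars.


Premise 1: All cats are planets.
Premise 2: All planets are stars.
Conclusion: All cats are stars.
Barbara syllogism (AAA-1): All A are B, All B are C → All A are C.
Middle term (planets) distributed in premise 2.

Valid


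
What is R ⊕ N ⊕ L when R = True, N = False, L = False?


R = True, N = False, L = False
Step 1: R ⊕ N = True XOR False = True
Step 2: True ⊕ L = True XOR False = True
XOR is true when an odd number of operands are true.

True


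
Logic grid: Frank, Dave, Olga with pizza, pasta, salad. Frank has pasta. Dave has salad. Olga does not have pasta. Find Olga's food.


From clues:
  Frank → pasta
  Dave → salad
By elimination, Olga gets the remaining.

pizza


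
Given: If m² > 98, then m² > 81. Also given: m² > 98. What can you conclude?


Modus ponens: P → Q, P ⊢ Q
P: m² > 98
Q: m² > 81
We have P → Q and P is true.
By modus ponens, Q must be true.

m² > 81


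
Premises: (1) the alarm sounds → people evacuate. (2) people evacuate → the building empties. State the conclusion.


Hypothetical syllogism: P → Q, Q → R ⊢ P → R
Premise 1: the alarm sounds → people evacuate
Premise 2: people evacuate → the building empties
Chain the implications: the middle term (people evacuate) links the two.
Conclusion: If the alarm sounds, then the building empties.

If the alarm sounds, then the building empties.


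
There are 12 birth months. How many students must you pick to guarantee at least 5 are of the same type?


Pigeonhole: to guarantee k in one of n categories, need (k-1)×n + 1.
k = 5, n = 12
Minimum = (5-1) × 12 + 1 = 4 × 12 + 1

49


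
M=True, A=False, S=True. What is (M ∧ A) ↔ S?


M = True, A = False, S = True
Expression: (M ∧ A) ↔ S
Step 1: M ∧ A = True AND False = False
Step 2: (False) ↔ S = (False iff True) = False

False


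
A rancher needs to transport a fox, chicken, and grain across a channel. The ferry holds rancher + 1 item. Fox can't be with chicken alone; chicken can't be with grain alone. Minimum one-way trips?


1. rancher+chicken → 2. rancher ← 3. rancher+fox → 4. rancher+chicken ← 5. rancher+grain → 6. rancher ← 7. rancher+chicken →
Minimum trips = 7

7


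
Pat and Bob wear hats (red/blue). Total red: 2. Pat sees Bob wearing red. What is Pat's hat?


Total red = 2, Bob = red
Red accounted for: 1
Remaining for Pat: 1
Pat's hat is red.

red


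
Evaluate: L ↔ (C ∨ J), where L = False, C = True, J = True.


L = False, C = True, J = True
Step 1: C ∨ J = True OR True = True
Step 2: L ↔ (True): true when both sides have same truth value.
Result: False ↔ True = False

False


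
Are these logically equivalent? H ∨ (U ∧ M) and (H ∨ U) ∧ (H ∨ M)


Expression 1: H ∨ (U ∧ M)
Expression 2: (H ∨ U) ∧ (H ∨ M)
Truth table (H U M | Expr1 Expr2):
  T T T |   T     T
  T T F |   T     T
  T F T |   T     T
  T F F |   T     T
  F T T |   T     T
  F T F |   F     F
  F F T |   F     F
  F F F |   F     F
All 8 rows agree, so the expressions are logically equivalent.

Yes


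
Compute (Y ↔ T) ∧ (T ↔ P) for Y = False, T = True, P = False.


Y = False, T = True, P = False
Step 1: Y ↔ T is true when Y and T have the same value. Result: False
Step 2: T ↔ P is true when T and P have the same value. Result: False
Step 3: False ∧ False = False

False


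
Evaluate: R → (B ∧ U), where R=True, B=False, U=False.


R = True, B = False, U = False
Expression: R → (B ∧ U)
Step 1: B ∧ U = False AND False = False
Step 2: R → (False) = True → False = False

False


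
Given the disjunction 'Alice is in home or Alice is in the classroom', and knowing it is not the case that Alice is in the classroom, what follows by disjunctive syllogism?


Disjunctive syllogism: P ∨ Q, ¬P ⊢ Q
Disjunction: Alice is in home ∨ Alice is in the classroom
We know it is not the case that Alice is in the classroom.
By disjunctive syllogism, the other disjunct must be true.

Alice is in home


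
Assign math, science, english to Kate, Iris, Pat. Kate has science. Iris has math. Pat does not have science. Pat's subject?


From clues:
  Kate → science
  Iris → math
By elimination, Pat gets the remaining.

english


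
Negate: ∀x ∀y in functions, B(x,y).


Original: ∀x ∀y B(x,y)
Rule: ¬∀→∃, ¬∃→∀, negate predicate.
Negation: ∃x ∃y ¬B(x,y)

∃x ∃y ¬B(x,y)


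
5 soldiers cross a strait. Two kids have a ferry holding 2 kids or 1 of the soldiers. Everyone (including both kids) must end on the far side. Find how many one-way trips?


Per crossing of one of the soldiers: kids→, one←, one of the soldiers→, one← = 4 trips
5 × 4 = 20, + 1 final kids→ = 21
Minimum trips = 21

21


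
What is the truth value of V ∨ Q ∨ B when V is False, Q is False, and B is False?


V = False, Q = False, B = False
Step 1: V ∨ Q = False OR False = False
Step 2: False ∨ B = False OR False = False
OR is true when at least one operand is true.

False


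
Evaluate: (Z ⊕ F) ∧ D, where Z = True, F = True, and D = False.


Z = True, F = True, D = False
Step 1: Z ⊕ F = True XOR True = False
Step 2: False ∧ D = False AND False = False
XOR true when exactly one of Z,F is true; then AND with D.

False


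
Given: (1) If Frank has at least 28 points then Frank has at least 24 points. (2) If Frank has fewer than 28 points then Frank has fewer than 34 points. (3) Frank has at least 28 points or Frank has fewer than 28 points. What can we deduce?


Constructive dilemma: (P → Q) ∧ (R → S), P ∨ R ⊢ Q ∨ S
Premise 1: Frank has at least 28 points → Frank has at least 24 points
Premise 2: Frank has fewer than 28 points → Frank has fewer than 34 points
Premise 3: Frank has at least 28 points ∨ Frank has fewer than 28 points
Case 1: Assuming Frank has at least 28 points, then by Premise 1, Frank has at least 24 points.
Case 2: Assuming Frank has fewer than 28 points, then by Premise 2, Frank has fewer than 34 points.
Since one of Frank has at least 28 points or Frank has fewer than 28 points must hold, we get Frank has at least 24 points or Frank has fewer than 34 points.

Frank has at least 24 points or Frank has fewer than 34 points.


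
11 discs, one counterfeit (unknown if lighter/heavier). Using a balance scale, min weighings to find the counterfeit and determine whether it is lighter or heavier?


Let n = 11. 22 possibilities (n discs × lighter/heavier); each weighing has 3 outcomes.
Bound for k weighings: say the first weighing puts j discs on each pan. If it tips, the 2j weighed discs remain suspects (each with a known direction) and k-1 weighings give 3^(k-1) outcomes; 3^(k-1) is odd, so 2j ≤ 3^(k-1) - 1. If it balances, the n - 2j unweighed discs remain with direction unknown: 2(n - 2j) ≤ 3^(k-1) - 1 by the same parity argument. Adding, n ≤ (3^(k-1) - 1) + (3^(k-1) - 1)/2 = (3^k - 3)/2, and the classical three-group strategy achieves this (3 discs in 2 weighings, 12 in 3, 39 in 4, 120 in 5).
So we need the smallest k with (3^k - 3)/2 ≥ 11.
k = 2: (3^2 - 3)/2 = 3 < 11 ✗
k = 3: (3^3 - 3)/2 = 12 ≥ 11 ✓

3


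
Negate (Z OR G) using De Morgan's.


De Morgan's law: ¬(P ∨ Q) ≡ ¬P ∧ ¬Q
¬(Z ∨ G) = ¬Z ∧ ¬G

¬Z ∧ ¬G


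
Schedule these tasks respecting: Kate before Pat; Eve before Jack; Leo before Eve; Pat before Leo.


Constraints: Kate before Pat; Eve before Jack; Leo before Eve; Pat before Leo
Method: repeatedly schedule the remaining task that has no remaining task required before it.
  Step 1: remaining {Leo, Pat, Eve, Kate, Jack}; every task except Kate still has a predecessor pending → schedule Kate.
  Step 2: remaining {Leo, Pat, Eve, Jack}; every task except Pat still has a predecessor pending → schedule Pat.
  Step 3: remaining {Leo, Eve, Jack}; every task except Leo still has a predecessor pending → schedule Leo.
  Step 4: remaining {Eve, Jack}; every task except Eve still has a predecessor pending → schedule Eve.
  Step 5: only Jack remains → schedule Jack.
Resulting order:

Kate → Pat → Leo → Eve → Jack


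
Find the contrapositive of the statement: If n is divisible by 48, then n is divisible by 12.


Original: If n is divisible by 48, then n is divisible by 12
Contrapositive: If ¬Q, then ¬P
Negate Q: not (n is divisible by 12)
Negate P: not (n is divisible by 48)

If not (n is divisible by 12), then not (n is divisible by 48).


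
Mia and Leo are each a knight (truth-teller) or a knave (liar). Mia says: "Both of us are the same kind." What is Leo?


Mia says: "Both of us are the same kind."
Case 1: Mia is a Knight (truth-teller)
  Statement is true → they ARE the same → Leo is also a Knight
Case 2: Mia is a Knave (liar)
  Statement is false → they are NOT the same → Leo is a Knight
In both cases, Leo is a Knight.

Knight


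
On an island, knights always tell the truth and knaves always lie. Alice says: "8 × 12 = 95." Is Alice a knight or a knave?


Statement: "8 × 12 = 95."
Actual: 8 × 12 = 96
Claimed: 95
Statement is FALSE → Alice lies → Knave

Knave


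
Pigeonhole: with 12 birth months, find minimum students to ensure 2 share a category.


Pigeonhole: to guarantee k in one of n categories, need (k-1)×n + 1.
k = 2, n = 12
Minimum = (2-1) × 12 + 1 = 1 × 12 + 1

13


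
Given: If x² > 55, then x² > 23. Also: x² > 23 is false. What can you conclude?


Modus tollens: P → Q, ¬Q ⊢ ¬P
P: x² > 55
Q: x² > 23
We have P → Q and Q is false.
By modus tollens, P must be false.

It is not the case that x² > 55


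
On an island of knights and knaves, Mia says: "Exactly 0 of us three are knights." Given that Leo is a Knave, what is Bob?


Mia claims exactly 0 knights among Mia, Leo, Bob.
Given: Leo is a Knave.

Case 1: Mia is a Knight (tells truth)
  Then exactly 0 of the three are knights.
  Counting Mia, Leo: 1 knight(s) so far. Need -1 more → impossible.
Case 2: Mia is a Knave (lies)
  Then the count is NOT 0.
  If Bob = Knave, count = 0 = 0 → claim would be true, contradicts lie.
  If Bob = Knight, count = 1 ≠ 0 → lie confirmed ✓

Bob is a Knight.

Knight


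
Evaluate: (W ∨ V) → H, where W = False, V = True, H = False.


W = False, V = True, H = False
Step 1: W ∨ V = False OR True = True
Step 2: (True) → H: false only when antecedent=True and H=False.
Result: False

False


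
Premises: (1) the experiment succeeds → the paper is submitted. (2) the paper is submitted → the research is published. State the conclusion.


Hypothetical syllogism: P → Q, Q → R ⊢ P → R
Premise 1: the experiment succeeds → the paper is submitted
Premise 2: the paper is submitted → the research is published
Chain the implications: the middle term (the paper is submitted) links the two.
Conclusion: If the experiment succeeds, then the research is published.

If the experiment succeeds, then the research is published.


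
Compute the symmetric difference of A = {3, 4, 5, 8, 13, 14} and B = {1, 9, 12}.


A = {3, 4, 5, 8, 13, 14}
B = {1, 9, 12}
Operation: symmetric difference
In A only: [3, 4, 5, 8, 13, 14], in B only: [1, 9, 12]

{1, 3, 4, 5, 8, 9, 12, 13, 14}


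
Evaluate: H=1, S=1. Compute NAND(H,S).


H AND S = 1
NOT(1) = 0

0


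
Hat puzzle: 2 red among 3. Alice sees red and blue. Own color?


Total red = 2, seen red = 1
Own red = 2 - 1 = 1
Alice's hat is red.

red


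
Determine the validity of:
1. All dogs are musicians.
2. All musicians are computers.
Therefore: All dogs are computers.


Premise 1: All dogs are musicians.
Premise 2: All musicians are computers.
Conclusion: All dogs are computers.
Barbara syllogism (AAA-1): All A are B, All B are C → All A are C.
Middle term (musicians) distributed in premise 2.

Valid


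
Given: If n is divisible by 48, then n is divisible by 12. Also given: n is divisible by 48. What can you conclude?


Modus ponens: P → Q, P ⊢ Q
P: n is divisible by 48
Q: n is divisible by 12
We have P → Q and P is true.
By modus ponens, Q must be true.

n is divisible by 12


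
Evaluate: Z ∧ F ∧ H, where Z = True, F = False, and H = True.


Z = True, F = False, H = True
Step 1: Z ∧ F = True AND False = False
Step 2: (False) ∧ H = (False) AND True = False
AND is true only when ALL operands are true.

False


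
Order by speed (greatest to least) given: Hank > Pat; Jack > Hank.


Constraints: Hank > Pat; Jack > Hank
Method: at each step, the next-highest is the one remaining person who never appears on the smaller side of a constraint between remaining people.
  Step 1: remaining {Pat, Jack, Hank}; on the smaller side: {Pat, Hank} → Jack is next (Jack > Hank).
  Step 2: remaining {Pat, Hank}; on the smaller side: {Pat} → Hank is next (Hank > Pat).
  Step 3: only Pat remains → lowest.
Final ranking (highest to lowest):

Jack > Hank > Pat


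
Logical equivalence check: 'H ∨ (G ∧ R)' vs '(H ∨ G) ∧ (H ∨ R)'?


Expression 1: H ∨ (G ∧ R)
Expression 2: (H ∨ G) ∧ (H ∨ R)
Truth table (H G R | Expr1 Expr2):
  T T T |   T     T
  T T F |   T     T
  T F T |   T     T
  T F F |   T     T
  F T T |   T     T
  F T F |   F     F
  F F T |   F     F
  F F F |   F     F
All 8 rows agree, so the expressions are logically equivalent.

Yes


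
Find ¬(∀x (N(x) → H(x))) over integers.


Original: ∀x (N(x) → H(x))
Rule: ¬∀→∃, ¬∃→∀, negate predicate.
Negation: ∃x (N(x) ∧ ¬H(x))

∃x (N(x) ∧ ¬H(x))


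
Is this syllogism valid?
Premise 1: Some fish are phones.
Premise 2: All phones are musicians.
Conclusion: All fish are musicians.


Premise 1: Some fish are phones.
Premise 2: All phones are musicians.
Conclusion: All fish are musicians.
Fallacy: illicit minor. The minor term (fish) is distributed in the conclusion ('All fish ...') but undistributed in its premise ('Some fish are phones' doesn't cover all fish).
Only 'Some fish are musicians' follows, not 'All'.

Invalid


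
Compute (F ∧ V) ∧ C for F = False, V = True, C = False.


F = False, V = True, C = False
Step 1: F ∧ V = False AND True = False
Step 2: False ∧ C = False AND False = False
AND is true only when ALL operands are true.

False


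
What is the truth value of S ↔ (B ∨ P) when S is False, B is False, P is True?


S = False, B = False, P = True
Step 1: B ∨ P = False OR True = True
Step 2: S ↔ (True): true when both sides have same truth value.
Result: False ↔ True = False

False


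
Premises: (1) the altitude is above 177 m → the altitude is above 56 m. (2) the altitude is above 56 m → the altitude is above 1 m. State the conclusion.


Hypothetical syllogism: P → Q, Q → R ⊢ P → R
Premise 1: the altitude is above 177 m → the altitude is above 56 m
Premise 2: the altitude is above 56 m → the altitude is above 1 m
Chain the implications: the middle term (the altitude is above 56 m) links the two.
Conclusion: If the altitude is above 177 m, then the altitude is above 1 m.

If the altitude is above 177 m, then the altitude is above 1 m.


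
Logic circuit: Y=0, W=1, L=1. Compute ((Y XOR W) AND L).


Y XOR W = 0^1 = 1
1 AND 1 = 1

1


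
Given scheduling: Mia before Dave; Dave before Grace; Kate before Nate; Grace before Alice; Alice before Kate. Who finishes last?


Constraints: Mia before Dave; Dave before Grace; Kate before Nate; Grace before Alice; Alice before Kate
The last task can have nothing scheduled after it, so it must never appear on the left of a 'before'.
Tasks appearing before some other task: Mia, Dave, Kate, Grace, Alice.
The only task not in that list is Nate → it is last.

Nate


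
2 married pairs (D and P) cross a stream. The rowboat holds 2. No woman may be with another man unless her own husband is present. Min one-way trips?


Label couples D and P.
1. WD+WP → (far: WD,WP; near: HD,HP)
2. WD ←   (far: WP; near: HD,HP,WD)
3. HD+HP → (far: HD,HP,WP; near: WD)
4. HD ←   (far: HP,WP; near: HD,WD)  — HD returns, since WD is alone on near bank
5. HD+WD → (far: all four; near: empty)
Every state respects the constraint.
Minimum trips = 5

5


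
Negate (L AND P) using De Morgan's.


De Morgan's law: ¬(P ∧ Q) ≡ ¬P ∨ ¬Q
¬(L ∧ P) = ¬L ∨ ¬P

¬L ∨ ¬P


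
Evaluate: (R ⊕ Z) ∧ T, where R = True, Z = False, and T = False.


R = True, Z = False, T = False
Step 1: R ⊕ Z = True XOR False = True
Step 2: True ∧ T = True AND False = False
XOR true when exactly one of R,Z is true; then AND with T.

False


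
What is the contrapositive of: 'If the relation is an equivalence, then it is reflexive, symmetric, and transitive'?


Original: If the relation is an equivalence, then it is reflexive, symmetric, and transitive
Contrapositive: If ¬Q, then ¬P
Negate Q: not (it is reflexive, symmetric, and transitive)
Negate P: not (the relation is an equivalence)

If not (it is reflexive, symmetric, and transitive), then not (the relation is an equivalence).


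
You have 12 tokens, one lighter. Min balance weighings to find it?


Each weighing has 3 outcomes (left heavy / balance / right heavy), so k weighings distinguish at most 3^k cases; splitting into three near-equal groups achieves this.
Need 3^k ≥ 12: 3^2 = 9 < 12 ≤ 3^3 = 27
k = ⌈log₃(12)⌉ = 3

3


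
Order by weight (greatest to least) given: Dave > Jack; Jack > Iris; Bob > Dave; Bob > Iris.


Constraints: Dave > Jack; Jack > Iris; Bob > Dave; Bob > Iris
Method: at each step, the next-highest is the one remaining person who never appears on the smaller side of a constraint between remaining people.
  Step 1: remaining {Iris, Bob, Dave, Jack}; on the smaller side: {Iris, Dave, Jack} → Bob is next (Bob > Dave; Bob > Iris).
  Step 2: remaining {Iris, Dave, Jack}; on the smaller side: {Iris, Jack} → Dave is next (Dave > Jack).
  Step 3: remaining {Iris, Jack}; on the smaller side: {Iris} → Jack is next (Jack > Iris).
  Step 4: only Iris remains → lowest.
Final ranking (highest to lowest):

Bob > Dave > Jack > Iris


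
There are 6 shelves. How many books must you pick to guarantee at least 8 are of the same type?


Pigeonhole: to guarantee k in one of n categories, need (k-1)×n + 1.
k = 8, n = 6
Minimum = (8-1) × 6 + 1 = 7 × 6 + 1

43


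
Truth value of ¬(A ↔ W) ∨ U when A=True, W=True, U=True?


A = True, W = True, U = True
Expression: ¬(A ↔ W) ∨ U
Step 1: A ↔ W = (True iff True) = True
Step 2: ¬(A ↔ W) = NOT True = False
Step 3: (False) ∨ U = False OR True = True

True


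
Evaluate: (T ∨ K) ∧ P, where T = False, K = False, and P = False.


T = False, K = False, P = False
Step 1: T ∨ K = False OR False = False
Step 2: False ∧ P = False AND False = False
OR is true when at least one operand is true; AND requires both.

False


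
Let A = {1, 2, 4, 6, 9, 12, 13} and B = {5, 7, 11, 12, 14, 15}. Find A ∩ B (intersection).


A = {1, 2, 4, 6, 9, 12, 13}
B = {5, 7, 11, 12, 14, 15}
Operation: intersection
Elements in both: 12

{12}


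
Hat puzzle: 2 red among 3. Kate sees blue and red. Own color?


Total red = 2, seen red = 1
Own red = 2 - 1 = 1
Kate's hat is red.

red


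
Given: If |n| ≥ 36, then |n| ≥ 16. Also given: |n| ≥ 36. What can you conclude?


Modus ponens: P → Q, P ⊢ Q
P: |n| ≥ 36
Q: |n| ≥ 16
We have P → Q and P is true.
By modus ponens, Q must be true.

|n| ≥ 16


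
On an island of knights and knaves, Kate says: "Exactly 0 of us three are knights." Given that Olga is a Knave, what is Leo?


Kate claims exactly 0 knights among Kate, Olga, Leo.
Given: Olga is a Knave.

Case 1: Kate is a Knight (tells truth)
  Then exactly 0 of the three are knights.
  Counting Kate, Olga: 1 knight(s) so far. Need -1 more → impossible.
Case 2: Kate is a Knave (lies)
  Then the count is NOT 0.
  If Leo = Knave, count = 0 = 0 → claim would be true, contradicts lie.
  If Leo = Knight, count = 1 ≠ 0 → lie confirmed ✓

Leo is a Knight.

Knight


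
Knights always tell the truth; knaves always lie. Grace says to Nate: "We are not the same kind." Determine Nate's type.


Grace says: "We are not the same kind."
Case 1: Grace is a Knight (truth-teller)
  Statement is true → they ARE different → Nate is a Knave
Case 2: Grace is a Knave (liar)
  Statement is false → they are NOT different → Nate is a Knave
In both cases, Nate is a Knave.

Knave


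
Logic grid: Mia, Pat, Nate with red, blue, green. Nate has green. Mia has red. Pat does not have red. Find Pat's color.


From clues:
  Nate → green
  Mia → red
By elimination, Pat gets the remaining.

blue


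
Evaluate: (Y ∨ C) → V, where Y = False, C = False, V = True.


Y = False, C = False, V = True
Step 1: Y ∨ C = False OR False = False
Step 2: (False) → V: false only when antecedent=True and V=False.
Result: True

True
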